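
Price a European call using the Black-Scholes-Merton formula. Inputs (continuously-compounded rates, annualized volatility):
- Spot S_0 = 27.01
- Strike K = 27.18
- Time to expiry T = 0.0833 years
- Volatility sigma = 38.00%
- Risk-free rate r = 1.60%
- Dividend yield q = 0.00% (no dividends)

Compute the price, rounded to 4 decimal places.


Answer: Price = 1.1184

Derivation:
d1 = (ln(S/K) + (r - q + 0.5*sigma^2) * T) / (sigma * sqrt(T)) = 0.00978184
d2 = d1 - sigma * sqrt(T) = -0.09989277
exp(-rT) = 0.99866809; exp(-qT) = 1.00000000
C = S_0 * exp(-qT) * N(d1) - K * exp(-rT) * N(d2)
N(d1) = 0.50390233; N(d2) = 0.46021473
C = 27.0100 * 1.00000000 * 0.50390233 - 27.1800 * 0.99866809 * 0.46021473 = 1.1184


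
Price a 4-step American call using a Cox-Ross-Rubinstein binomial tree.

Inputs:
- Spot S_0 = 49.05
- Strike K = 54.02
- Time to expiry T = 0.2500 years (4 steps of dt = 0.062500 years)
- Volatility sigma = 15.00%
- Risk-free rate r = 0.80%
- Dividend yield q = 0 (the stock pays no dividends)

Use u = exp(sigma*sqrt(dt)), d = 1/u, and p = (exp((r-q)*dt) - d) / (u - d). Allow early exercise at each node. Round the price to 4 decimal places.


Answer: Price = V(0,0) = 0.1812

Derivation:
dt = T/N = 0.062500
u = exp(sigma*sqrt(dt)) = 1.038212; d = 1/u = 0.963194
p = (exp((r-q)*dt) - d) / (u - d) = 0.497293
Discount per step: exp(-r*dt) = 0.999500
Stock lattice S(k, i) with i counting down-moves:
  k=0: S(0,0) = 49.0500
  k=1: S(1,0) = 50.9243; S(1,1) = 47.2447
  k=2: S(2,0) = 52.8702; S(2,1) = 49.0500; S(2,2) = 45.5058
  k=3: S(3,0) = 54.8905; S(3,1) = 50.9243; S(3,2) = 47.2447; S(3,3) = 43.8309
  k=4: S(4,0) = 56.9880; S(4,1) = 52.8702; S(4,2) = 49.0500; S(4,3) = 45.5058; S(4,4) = 42.2177
Terminal payoffs V(N, i) = max(S_T - K, 0):
  V(4,0) = 2.967970; V(4,1) = 0.000000; V(4,2) = 0.000000; V(4,3) = 0.000000; V(4,4) = 0.000000
Backward induction: V(k, i) = exp(-r*dt) * [p * V(k+1, i) + (1-p) * V(k+1, i+1)]; then take max(V_cont, immediate exercise) for American.
  V(3,0) = exp(-r*dt) * [p*2.967970 + (1-p)*0.000000] = 1.475212; exercise = 0.870494; V(3,0) = max -> 1.475212
  V(3,1) = exp(-r*dt) * [p*0.000000 + (1-p)*0.000000] = 0.000000; exercise = 0.000000; V(3,1) = max -> 0.000000
  V(3,2) = exp(-r*dt) * [p*0.000000 + (1-p)*0.000000] = 0.000000; exercise = 0.000000; V(3,2) = max -> 0.000000
  V(3,3) = exp(-r*dt) * [p*0.000000 + (1-p)*0.000000] = 0.000000; exercise = 0.000000; V(3,3) = max -> 0.000000
  V(2,0) = exp(-r*dt) * [p*1.475212 + (1-p)*0.000000] = 0.733246; exercise = 0.000000; V(2,0) = max -> 0.733246
  V(2,1) = exp(-r*dt) * [p*0.000000 + (1-p)*0.000000] = 0.000000; exercise = 0.000000; V(2,1) = max -> 0.000000
  V(2,2) = exp(-r*dt) * [p*0.000000 + (1-p)*0.000000] = 0.000000; exercise = 0.000000; V(2,2) = max -> 0.000000
  V(1,0) = exp(-r*dt) * [p*0.733246 + (1-p)*0.000000] = 0.364456; exercise = 0.000000; V(1,0) = max -> 0.364456
  V(1,1) = exp(-r*dt) * [p*0.000000 + (1-p)*0.000000] = 0.000000; exercise = 0.000000; V(1,1) = max -> 0.000000
  V(0,0) = exp(-r*dt) * [p*0.364456 + (1-p)*0.000000] = 0.181151; exercise = 0.000000; V(0,0) = max -> 0.181151


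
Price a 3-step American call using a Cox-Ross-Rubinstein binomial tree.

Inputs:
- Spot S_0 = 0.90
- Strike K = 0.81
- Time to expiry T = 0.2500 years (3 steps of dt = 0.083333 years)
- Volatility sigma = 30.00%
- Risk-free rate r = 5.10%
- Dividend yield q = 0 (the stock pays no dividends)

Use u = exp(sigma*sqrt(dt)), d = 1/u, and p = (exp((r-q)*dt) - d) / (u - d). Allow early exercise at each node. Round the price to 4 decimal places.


dt = T/N = 0.083333
u = exp(sigma*sqrt(dt)) = 1.090463; d = 1/u = 0.917042
p = (exp((r-q)*dt) - d) / (u - d) = 0.502922
Discount per step: exp(-r*dt) = 0.995759
Stock lattice S(k, i) with i counting down-moves:
  k=0: S(0,0) = 0.9000
  k=1: S(1,0) = 0.9814; S(1,1) = 0.8253
  k=2: S(2,0) = 1.0702; S(2,1) = 0.9000; S(2,2) = 0.7569
  k=3: S(3,0) = 1.1670; S(3,1) = 0.9814; S(3,2) = 0.8253; S(3,3) = 0.6941
Terminal payoffs V(N, i) = max(S_T - K, 0):
  V(3,0) = 0.357013; V(3,1) = 0.171417; V(3,2) = 0.015337; V(3,3) = 0.000000
Backward induction: V(k, i) = exp(-r*dt) * [p * V(k+1, i) + (1-p) * V(k+1, i+1)]; then take max(V_cont, immediate exercise) for American.
  V(2,0) = exp(-r*dt) * [p*0.357013 + (1-p)*0.171417] = 0.263634; exercise = 0.260199; V(2,0) = max -> 0.263634
  V(2,1) = exp(-r*dt) * [p*0.171417 + (1-p)*0.015337] = 0.093435; exercise = 0.090000; V(2,1) = max -> 0.093435
  V(2,2) = exp(-r*dt) * [p*0.015337 + (1-p)*0.000000] = 0.007681; exercise = 0.000000; V(2,2) = max -> 0.007681
  V(1,0) = exp(-r*dt) * [p*0.263634 + (1-p)*0.093435] = 0.178273; exercise = 0.171417; V(1,0) = max -> 0.178273
  V(1,1) = exp(-r*dt) * [p*0.093435 + (1-p)*0.007681] = 0.050593; exercise = 0.015337; V(1,1) = max -> 0.050593
  V(0,0) = exp(-r*dt) * [p*0.178273 + (1-p)*0.050593] = 0.114319; exercise = 0.090000; V(0,0) = max -> 0.114319

Answer: Price = V(0,0) = 0.1143


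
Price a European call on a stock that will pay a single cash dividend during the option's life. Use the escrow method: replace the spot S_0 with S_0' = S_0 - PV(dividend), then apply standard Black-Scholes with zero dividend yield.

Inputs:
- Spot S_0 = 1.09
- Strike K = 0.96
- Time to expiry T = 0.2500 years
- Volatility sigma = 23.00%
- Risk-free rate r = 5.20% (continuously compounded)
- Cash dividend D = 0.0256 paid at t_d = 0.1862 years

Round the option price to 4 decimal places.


Answer: Price = 0.1264

Derivation:
PV(D) = D * exp(-r * t_d) = 0.0256 * 0.99036432 = 0.02535333
S_0' = S_0 - PV(D) = 1.0900 - 0.02535333 = 1.06464667
d1 = (ln(S_0'/K) + (r + sigma^2/2)*T) / (sigma*sqrt(T)) = 1.07023893
d2 = d1 - sigma*sqrt(T) = 0.95523893
exp(-rT) = 0.98708414
N(d1) = 0.85774411; N(d2) = 0.83027156
C = S_0' * N(d1) - K * exp(-rT) * N(d2) = 1.06464667 * 0.85774411 - 0.9600 * 0.98708414 * 0.83027156 = 0.1264


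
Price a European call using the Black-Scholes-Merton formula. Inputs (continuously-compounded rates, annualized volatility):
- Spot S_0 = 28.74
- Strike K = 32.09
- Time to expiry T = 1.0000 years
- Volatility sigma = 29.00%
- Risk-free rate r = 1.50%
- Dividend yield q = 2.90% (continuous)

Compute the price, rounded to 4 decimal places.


Answer: Price = 1.8924

Derivation:
d1 = (ln(S/K) + (r - q + 0.5*sigma^2) * T) / (sigma * sqrt(T)) = -0.28346405
d2 = d1 - sigma * sqrt(T) = -0.57346405
exp(-rT) = 0.98511194; exp(-qT) = 0.97141646
C = S_0 * exp(-qT) * N(d1) - K * exp(-rT) * N(d2)
N(d1) = 0.38841057; N(d2) = 0.28316527
C = 28.7400 * 0.97141646 * 0.38841057 - 32.0900 * 0.98511194 * 0.28316527 = 1.8924


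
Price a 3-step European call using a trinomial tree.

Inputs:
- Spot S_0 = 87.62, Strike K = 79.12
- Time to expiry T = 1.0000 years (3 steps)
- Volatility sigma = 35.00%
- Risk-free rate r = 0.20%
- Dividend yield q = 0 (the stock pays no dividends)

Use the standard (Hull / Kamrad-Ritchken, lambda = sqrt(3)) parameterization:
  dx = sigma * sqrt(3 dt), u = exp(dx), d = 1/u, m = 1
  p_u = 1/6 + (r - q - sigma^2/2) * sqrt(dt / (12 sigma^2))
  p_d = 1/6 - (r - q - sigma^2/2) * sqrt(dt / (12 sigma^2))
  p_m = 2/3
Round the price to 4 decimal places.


dt = T/N = 0.333333; dx = sigma*sqrt(3*dt) = 0.350000
u = exp(dx) = 1.419068; d = 1/u = 0.704688
p_u = 0.138452, p_m = 0.666667, p_d = 0.194881
Discount per step: exp(-r*dt) = 0.999334
Stock lattice S(k, j) with j the centered position index:
  k=0: S(0,+0) = 87.6200
  k=1: S(1,-1) = 61.7448; S(1,+0) = 87.6200; S(1,+1) = 124.3387
  k=2: S(2,-2) = 43.5108; S(2,-1) = 61.7448; S(2,+0) = 87.6200; S(2,+1) = 124.3387; S(2,+2) = 176.4450
  k=3: S(3,-3) = 30.6615; S(3,-2) = 43.5108; S(3,-1) = 61.7448; S(3,+0) = 87.6200; S(3,+1) = 124.3387; S(3,+2) = 176.4450; S(3,+3) = 250.3874
Terminal payoffs V(N, j) = max(S_T - K, 0):
  V(3,-3) = 0.000000; V(3,-2) = 0.000000; V(3,-1) = 0.000000; V(3,+0) = 8.500000; V(3,+1) = 45.218699; V(3,+2) = 97.325012; V(3,+3) = 171.267391
Backward induction: V(k, j) = exp(-r*dt) * [p_u * V(k+1, j+1) + p_m * V(k+1, j) + p_d * V(k+1, j-1)]
  V(2,-2) = exp(-r*dt) * [p_u*0.000000 + p_m*0.000000 + p_d*0.000000] = 0.000000
  V(2,-1) = exp(-r*dt) * [p_u*8.500000 + p_m*0.000000 + p_d*0.000000] = 1.176061
  V(2,+0) = exp(-r*dt) * [p_u*45.218699 + p_m*8.500000 + p_d*0.000000] = 11.919354
  V(2,+1) = exp(-r*dt) * [p_u*97.325012 + p_m*45.218699 + p_d*8.500000] = 45.246992
  V(2,+2) = exp(-r*dt) * [p_u*171.267391 + p_m*97.325012 + p_d*45.218699] = 97.343066
  V(1,-1) = exp(-r*dt) * [p_u*11.919354 + p_m*1.176061 + p_d*0.000000] = 2.432681
  V(1,+0) = exp(-r*dt) * [p_u*45.246992 + p_m*11.919354 + p_d*1.176061] = 14.430358
  V(1,+1) = exp(-r*dt) * [p_u*97.343066 + p_m*45.246992 + p_d*11.919354] = 45.934263
  V(0,+0) = exp(-r*dt) * [p_u*45.934263 + p_m*14.430358 + p_d*2.432681] = 16.443065

Answer: Price = V(0,0) = 16.4431


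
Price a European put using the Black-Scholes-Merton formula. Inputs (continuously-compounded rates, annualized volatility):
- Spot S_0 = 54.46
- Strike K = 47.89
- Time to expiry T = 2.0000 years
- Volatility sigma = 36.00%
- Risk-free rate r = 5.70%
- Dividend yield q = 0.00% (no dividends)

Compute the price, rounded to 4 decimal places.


Answer: Price = 4.9576

Derivation:
d1 = (ln(S/K) + (r - q + 0.5*sigma^2) * T) / (sigma * sqrt(T)) = 0.73099083
d2 = d1 - sigma * sqrt(T) = 0.22187395
exp(-rT) = 0.89225796; exp(-qT) = 1.00000000
P = K * exp(-rT) * N(-d2) - S_0 * exp(-qT) * N(-d1)
N(-d1) = 0.23239238; N(-d2) = 0.41220601
P = 47.8900 * 0.89225796 * 0.41220601 - 54.4600 * 1.00000000 * 0.23239238 = 4.9576


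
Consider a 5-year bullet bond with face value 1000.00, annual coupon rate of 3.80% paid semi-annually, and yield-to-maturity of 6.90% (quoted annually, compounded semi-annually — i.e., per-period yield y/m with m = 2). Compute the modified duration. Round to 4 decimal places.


Answer: Modified duration = 4.4130

Derivation:
Coupon per period c = face * coupon_rate / m = 19.000000
Periods per year m = 2; per-period yield y/m = 0.034500
Number of cashflows N = 10
Cashflows (t years, CF_t, discount factor 1/(1+y/m)^(m*t), PV):
  t = 0.5000: CF_t = 19.000000, DF = 0.966651, PV = 18.366361
  t = 1.0000: CF_t = 19.000000, DF = 0.934413, PV = 17.753853
  t = 1.5000: CF_t = 19.000000, DF = 0.903251, PV = 17.161772
  t = 2.0000: CF_t = 19.000000, DF = 0.873128, PV = 16.589436
  t = 2.5000: CF_t = 19.000000, DF = 0.844010, PV = 16.036188
  t = 3.0000: CF_t = 19.000000, DF = 0.815863, PV = 15.501390
  t = 3.5000: CF_t = 19.000000, DF = 0.788654, PV = 14.984427
  t = 4.0000: CF_t = 19.000000, DF = 0.762353, PV = 14.484705
  t = 4.5000: CF_t = 19.000000, DF = 0.736929, PV = 14.001648
  t = 5.0000: CF_t = 1019.000000, DF = 0.712353, PV = 725.887360
Price P = sum_t PV_t = 870.767137
First compute Macaulay numerator sum_t t * PV_t:
  t * PV_t at t = 0.5000: 9.183180
  t * PV_t at t = 1.0000: 17.753853
  t * PV_t at t = 1.5000: 25.742657
  t * PV_t at t = 2.0000: 33.178872
  t * PV_t at t = 2.5000: 40.090469
  t * PV_t at t = 3.0000: 46.504169
  t * PV_t at t = 3.5000: 52.445494
  t * PV_t at t = 4.0000: 57.938818
  t * PV_t at t = 4.5000: 63.007415
  t * PV_t at t = 5.0000: 3629.436800
Macaulay duration D = 3975.281726 / 870.767137 = 4.565264
Modified duration = D / (1 + y/m) = 4.565264 / (1 + 0.034500) = 4.413015


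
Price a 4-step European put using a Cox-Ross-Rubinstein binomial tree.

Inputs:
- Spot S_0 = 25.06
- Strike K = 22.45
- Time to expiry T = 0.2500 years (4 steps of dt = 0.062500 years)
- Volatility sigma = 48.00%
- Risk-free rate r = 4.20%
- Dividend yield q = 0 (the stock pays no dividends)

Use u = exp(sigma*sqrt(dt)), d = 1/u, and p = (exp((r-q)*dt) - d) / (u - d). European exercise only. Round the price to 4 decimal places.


Answer: Price = V(0,0) = 1.2273

Derivation:
dt = T/N = 0.062500
u = exp(sigma*sqrt(dt)) = 1.127497; d = 1/u = 0.886920
p = (exp((r-q)*dt) - d) / (u - d) = 0.480962
Discount per step: exp(-r*dt) = 0.997378
Stock lattice S(k, i) with i counting down-moves:
  k=0: S(0,0) = 25.0600
  k=1: S(1,0) = 28.2551; S(1,1) = 22.2262
  k=2: S(2,0) = 31.8575; S(2,1) = 25.0600; S(2,2) = 19.7129
  k=3: S(3,0) = 35.9192; S(3,1) = 28.2551; S(3,2) = 22.2262; S(3,3) = 17.4838
  k=4: S(4,0) = 40.4988; S(4,1) = 31.8575; S(4,2) = 25.0600; S(4,3) = 19.7129; S(4,4) = 15.5067
Terminal payoffs V(N, i) = max(K - S_T, 0):
  V(4,0) = 0.000000; V(4,1) = 0.000000; V(4,2) = 0.000000; V(4,3) = 2.737106; V(4,4) = 6.943288
Backward induction: V(k, i) = exp(-r*dt) * [p * V(k+1, i) + (1-p) * V(k+1, i+1)].
  V(3,0) = exp(-r*dt) * [p*0.000000 + (1-p)*0.000000] = 0.000000
  V(3,1) = exp(-r*dt) * [p*0.000000 + (1-p)*0.000000] = 0.000000
  V(3,2) = exp(-r*dt) * [p*0.000000 + (1-p)*2.737106] = 1.416939
  V(3,3) = exp(-r*dt) * [p*2.737106 + (1-p)*6.943288] = 4.907377
  V(2,0) = exp(-r*dt) * [p*0.000000 + (1-p)*0.000000] = 0.000000
  V(2,1) = exp(-r*dt) * [p*0.000000 + (1-p)*1.416939] = 0.733518
  V(2,2) = exp(-r*dt) * [p*1.416939 + (1-p)*4.907377] = 3.220146
  V(1,0) = exp(-r*dt) * [p*0.000000 + (1-p)*0.733518] = 0.379726
  V(1,1) = exp(-r*dt) * [p*0.733518 + (1-p)*3.220146] = 2.018867
  V(0,0) = exp(-r*dt) * [p*0.379726 + (1-p)*2.018867] = 1.227277


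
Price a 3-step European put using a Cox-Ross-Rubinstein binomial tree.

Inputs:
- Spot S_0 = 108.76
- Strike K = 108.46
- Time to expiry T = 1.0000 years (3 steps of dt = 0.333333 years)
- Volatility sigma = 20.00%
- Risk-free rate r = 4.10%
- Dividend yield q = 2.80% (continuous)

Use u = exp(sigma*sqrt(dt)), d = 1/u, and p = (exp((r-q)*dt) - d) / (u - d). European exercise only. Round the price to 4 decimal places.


dt = T/N = 0.333333
u = exp(sigma*sqrt(dt)) = 1.122401; d = 1/u = 0.890947
p = (exp((r-q)*dt) - d) / (u - d) = 0.489927
Discount per step: exp(-r*dt) = 0.986426
Stock lattice S(k, i) with i counting down-moves:
  k=0: S(0,0) = 108.7600
  k=1: S(1,0) = 122.0723; S(1,1) = 96.8994
  k=2: S(2,0) = 137.0141; S(2,1) = 108.7600; S(2,2) = 86.3323
  k=3: S(3,0) = 153.7847; S(3,1) = 122.0723; S(3,2) = 96.8994; S(3,3) = 76.9175
Terminal payoffs V(N, i) = max(K - S_T, 0):
  V(3,0) = 0.000000; V(3,1) = 0.000000; V(3,2) = 11.560577; V(3,3) = 31.542497
Backward induction: V(k, i) = exp(-r*dt) * [p * V(k+1, i) + (1-p) * V(k+1, i+1)].
  V(2,0) = exp(-r*dt) * [p*0.000000 + (1-p)*0.000000] = 0.000000
  V(2,1) = exp(-r*dt) * [p*0.000000 + (1-p)*11.560577] = 5.816693
  V(2,2) = exp(-r*dt) * [p*11.560577 + (1-p)*31.542497] = 21.457541
  V(1,0) = exp(-r*dt) * [p*0.000000 + (1-p)*5.816693] = 2.926663
  V(1,1) = exp(-r*dt) * [p*5.816693 + (1-p)*21.457541] = 13.607416
  V(0,0) = exp(-r*dt) * [p*2.926663 + (1-p)*13.607416] = 8.260948

Answer: Price = V(0,0) = 8.2609


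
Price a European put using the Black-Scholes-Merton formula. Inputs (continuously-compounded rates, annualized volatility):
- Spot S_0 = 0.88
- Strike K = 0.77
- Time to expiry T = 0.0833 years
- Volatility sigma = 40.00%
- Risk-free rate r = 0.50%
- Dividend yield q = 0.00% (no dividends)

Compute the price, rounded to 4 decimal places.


d1 = (ln(S/K) + (r - q + 0.5*sigma^2) * T) / (sigma * sqrt(T)) = 1.21797833
d2 = d1 - sigma * sqrt(T) = 1.10253137
exp(-rT) = 0.99958359; exp(-qT) = 1.00000000
P = K * exp(-rT) * N(-d2) - S_0 * exp(-qT) * N(-d1)
N(-d1) = 0.11161610; N(-d2) = 0.13511536
P = 0.7700 * 0.99958359 * 0.13511536 - 0.8800 * 1.00000000 * 0.11161610 = 0.0058

Answer: Price = 0.0058


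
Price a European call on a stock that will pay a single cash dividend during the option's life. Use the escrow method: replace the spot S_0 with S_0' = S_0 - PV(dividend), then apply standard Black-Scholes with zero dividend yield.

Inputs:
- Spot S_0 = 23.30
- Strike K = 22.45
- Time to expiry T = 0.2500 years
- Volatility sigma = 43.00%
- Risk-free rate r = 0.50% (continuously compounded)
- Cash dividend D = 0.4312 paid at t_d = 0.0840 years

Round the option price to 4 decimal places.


Answer: Price = 2.1703

Derivation:
PV(D) = D * exp(-r * t_d) = 0.4312 * 0.99958009 = 0.43101893
S_0' = S_0 - PV(D) = 23.3000 - 0.43101893 = 22.86898107
d1 = (ln(S_0'/K) + (r + sigma^2/2)*T) / (sigma*sqrt(T)) = 0.19931786
d2 = d1 - sigma*sqrt(T) = -0.01568214
exp(-rT) = 0.99875078
N(d1) = 0.57899294; N(d2) = 0.49374399
C = S_0' * N(d1) - K * exp(-rT) * N(d2) = 22.86898107 * 0.57899294 - 22.4500 * 0.99875078 * 0.49374399 = 2.1703


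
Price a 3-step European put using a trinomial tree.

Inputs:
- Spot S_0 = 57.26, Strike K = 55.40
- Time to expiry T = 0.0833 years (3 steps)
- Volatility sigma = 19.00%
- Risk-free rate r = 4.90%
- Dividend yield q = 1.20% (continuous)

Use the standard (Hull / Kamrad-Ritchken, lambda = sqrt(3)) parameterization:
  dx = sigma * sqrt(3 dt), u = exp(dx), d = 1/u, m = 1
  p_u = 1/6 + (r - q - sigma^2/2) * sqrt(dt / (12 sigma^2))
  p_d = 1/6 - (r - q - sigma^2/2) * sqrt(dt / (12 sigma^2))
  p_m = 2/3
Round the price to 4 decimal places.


dt = T/N = 0.027767; dx = sigma*sqrt(3*dt) = 0.054837
u = exp(dx) = 1.056369; d = 1/u = 0.946639
p_u = 0.171464, p_m = 0.666667, p_d = 0.161869
Discount per step: exp(-r*dt) = 0.998640
Stock lattice S(k, j) with j the centered position index:
  k=0: S(0,+0) = 57.2600
  k=1: S(1,-1) = 54.2046; S(1,+0) = 57.2600; S(1,+1) = 60.4877
  k=2: S(2,-2) = 51.3122; S(2,-1) = 54.2046; S(2,+0) = 57.2600; S(2,+1) = 60.4877; S(2,+2) = 63.8973
  k=3: S(3,-3) = 48.5741; S(3,-2) = 51.3122; S(3,-1) = 54.2046; S(3,+0) = 57.2600; S(3,+1) = 60.4877; S(3,+2) = 63.8973; S(3,+3) = 67.4991
Terminal payoffs V(N, j) = max(K - S_T, 0):
  V(3,-3) = 6.825904; V(3,-2) = 4.087844; V(3,-1) = 1.195442; V(3,+0) = 0.000000; V(3,+1) = 0.000000; V(3,+2) = 0.000000; V(3,+3) = 0.000000
Backward induction: V(k, j) = exp(-r*dt) * [p_u * V(k+1, j+1) + p_m * V(k+1, j) + p_d * V(k+1, j-1)]
  V(2,-2) = exp(-r*dt) * [p_u*1.195442 + p_m*4.087844 + p_d*6.825904] = 4.029621
  V(2,-1) = exp(-r*dt) * [p_u*0.000000 + p_m*1.195442 + p_d*4.087844] = 1.456674
  V(2,+0) = exp(-r*dt) * [p_u*0.000000 + p_m*0.000000 + p_d*1.195442] = 0.193242
  V(2,+1) = exp(-r*dt) * [p_u*0.000000 + p_m*0.000000 + p_d*0.000000] = 0.000000
  V(2,+2) = exp(-r*dt) * [p_u*0.000000 + p_m*0.000000 + p_d*0.000000] = 0.000000
  V(1,-1) = exp(-r*dt) * [p_u*0.193242 + p_m*1.456674 + p_d*4.029621] = 1.654268
  V(1,+0) = exp(-r*dt) * [p_u*0.000000 + p_m*0.193242 + p_d*1.456674] = 0.364123
  V(1,+1) = exp(-r*dt) * [p_u*0.000000 + p_m*0.000000 + p_d*0.193242] = 0.031237
  V(0,+0) = exp(-r*dt) * [p_u*0.031237 + p_m*0.364123 + p_d*1.654268] = 0.515178

Answer: Price = V(0,0) = 0.5152


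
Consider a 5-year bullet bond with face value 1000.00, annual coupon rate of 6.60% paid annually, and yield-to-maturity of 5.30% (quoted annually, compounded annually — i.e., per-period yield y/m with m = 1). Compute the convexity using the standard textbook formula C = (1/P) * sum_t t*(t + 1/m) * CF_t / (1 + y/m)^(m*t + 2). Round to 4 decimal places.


Answer: Convexity = 23.0090

Derivation:
Coupon per period c = face * coupon_rate / m = 66.000000
Periods per year m = 1; per-period yield y/m = 0.053000
Number of cashflows N = 5
Cashflows (t years, CF_t, discount factor 1/(1+y/m)^(m*t), PV):
  t = 1.0000: CF_t = 66.000000, DF = 0.949668, PV = 62.678063
  t = 2.0000: CF_t = 66.000000, DF = 0.901869, PV = 59.523326
  t = 3.0000: CF_t = 66.000000, DF = 0.856475, PV = 56.527375
  t = 4.0000: CF_t = 66.000000, DF = 0.813367, PV = 53.682218
  t = 5.0000: CF_t = 1066.000000, DF = 0.772428, PV = 823.408505
Price P = sum_t PV_t = 1055.819488
Convexity numerator sum_t t*(t + 1/m) * CF_t / (1+y/m)^(m*t + 2):
  t = 1.0000: term = 113.054751
  t = 2.0000: term = 322.093308
  t = 3.0000: term = 611.763167
  t = 4.0000: term = 968.286115
  t = 5.0000: term = 22278.187825
Convexity = (1/P) * sum = 24293.385165 / 1055.819488 = 23.009033


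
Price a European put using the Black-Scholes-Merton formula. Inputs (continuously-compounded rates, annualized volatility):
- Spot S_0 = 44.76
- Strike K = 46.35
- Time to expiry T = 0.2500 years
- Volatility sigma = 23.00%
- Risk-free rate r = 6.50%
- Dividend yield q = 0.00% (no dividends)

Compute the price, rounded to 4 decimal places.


d1 = (ln(S/K) + (r - q + 0.5*sigma^2) * T) / (sigma * sqrt(T)) = -0.10472964
d2 = d1 - sigma * sqrt(T) = -0.21972964
exp(-rT) = 0.98388132; exp(-qT) = 1.00000000
P = K * exp(-rT) * N(-d2) - S_0 * exp(-qT) * N(-d1)
N(-d1) = 0.54170483; N(-d2) = 0.58695914
P = 46.3500 * 0.98388132 * 0.58695914 - 44.7600 * 1.00000000 * 0.54170483 = 2.5203

Answer: Price = 2.5203


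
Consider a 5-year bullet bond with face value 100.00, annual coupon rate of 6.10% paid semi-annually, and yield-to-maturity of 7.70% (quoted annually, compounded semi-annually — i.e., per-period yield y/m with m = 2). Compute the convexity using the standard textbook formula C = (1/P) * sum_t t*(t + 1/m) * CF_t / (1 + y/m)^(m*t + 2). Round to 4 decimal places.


Answer: Convexity = 21.1906

Derivation:
Coupon per period c = face * coupon_rate / m = 3.050000
Periods per year m = 2; per-period yield y/m = 0.038500
Number of cashflows N = 10
Cashflows (t years, CF_t, discount factor 1/(1+y/m)^(m*t), PV):
  t = 0.5000: CF_t = 3.050000, DF = 0.962927, PV = 2.936928
  t = 1.0000: CF_t = 3.050000, DF = 0.927229, PV = 2.828048
  t = 1.5000: CF_t = 3.050000, DF = 0.892854, PV = 2.723205
  t = 2.0000: CF_t = 3.050000, DF = 0.859754, PV = 2.622248
  t = 2.5000: CF_t = 3.050000, DF = 0.827880, PV = 2.525035
  t = 3.0000: CF_t = 3.050000, DF = 0.797188, PV = 2.431425
  t = 3.5000: CF_t = 3.050000, DF = 0.767635, PV = 2.341285
  t = 4.0000: CF_t = 3.050000, DF = 0.739176, PV = 2.254488
  t = 4.5000: CF_t = 3.050000, DF = 0.711773, PV = 2.170908
  t = 5.0000: CF_t = 103.050000, DF = 0.685386, PV = 70.628989
Price P = sum_t PV_t = 93.462558
Convexity numerator sum_t t*(t + 1/m) * CF_t / (1+y/m)^(m*t + 2):
  t = 0.5000: term = 1.361603
  t = 1.0000: term = 3.933373
  t = 1.5000: term = 7.575104
  t = 2.0000: term = 12.157124
  t = 2.5000: term = 17.559640
  t = 3.0000: term = 23.672119
  t = 3.5000: term = 30.392706
  t = 4.0000: term = 37.627671
  t = 4.5000: term = 45.290889
  t = 5.0000: term = 1800.954246
Convexity = (1/P) * sum = 1980.524473 / 93.462558 = 21.190566


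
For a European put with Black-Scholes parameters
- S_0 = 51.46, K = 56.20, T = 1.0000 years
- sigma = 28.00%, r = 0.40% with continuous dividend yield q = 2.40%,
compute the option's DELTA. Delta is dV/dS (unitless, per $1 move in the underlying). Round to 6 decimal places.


d1 = -0.2461141073; d2 = -0.5261141073
phi(d1) = 0.3870410148; exp(-qT) = 0.9762857098; exp(-rT) = 0.9960079893
N(-d1) = 0.5972030486
Delta = -exp(-qT) * N(-d1) = -0.9762857098 * 0.5972030486 = -0.583041

Answer: Delta = -0.583041


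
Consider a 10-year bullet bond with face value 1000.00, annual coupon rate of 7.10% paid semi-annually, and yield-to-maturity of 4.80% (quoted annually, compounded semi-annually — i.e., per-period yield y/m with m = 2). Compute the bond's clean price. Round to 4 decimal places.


Answer: Price = 1180.9805

Derivation:
Coupon per period c = face * coupon_rate / m = 35.500000
Periods per year m = 2; per-period yield y/m = 0.024000
Number of cashflows N = 20
Cashflows (t years, CF_t, discount factor 1/(1+y/m)^(m*t), PV):
  t = 0.5000: CF_t = 35.500000, DF = 0.976562, PV = 34.667969
  t = 1.0000: CF_t = 35.500000, DF = 0.953674, PV = 33.855438
  t = 1.5000: CF_t = 35.500000, DF = 0.931323, PV = 33.061951
  t = 2.0000: CF_t = 35.500000, DF = 0.909495, PV = 32.287062
  t = 2.5000: CF_t = 35.500000, DF = 0.888178, PV = 31.530334
  t = 3.0000: CF_t = 35.500000, DF = 0.867362, PV = 30.791342
  t = 3.5000: CF_t = 35.500000, DF = 0.847033, PV = 30.069670
  t = 4.0000: CF_t = 35.500000, DF = 0.827181, PV = 29.364912
  t = 4.5000: CF_t = 35.500000, DF = 0.807794, PV = 28.676672
  t = 5.0000: CF_t = 35.500000, DF = 0.788861, PV = 28.004562
  t = 5.5000: CF_t = 35.500000, DF = 0.770372, PV = 27.348205
  t = 6.0000: CF_t = 35.500000, DF = 0.752316, PV = 26.707232
  t = 6.5000: CF_t = 35.500000, DF = 0.734684, PV = 26.081281
  t = 7.0000: CF_t = 35.500000, DF = 0.717465, PV = 25.470001
  t = 7.5000: CF_t = 35.500000, DF = 0.700649, PV = 24.873048
  t = 8.0000: CF_t = 35.500000, DF = 0.684228, PV = 24.290086
  t = 8.5000: CF_t = 35.500000, DF = 0.668191, PV = 23.720787
  t = 9.0000: CF_t = 35.500000, DF = 0.652530, PV = 23.164831
  t = 9.5000: CF_t = 35.500000, DF = 0.637237, PV = 22.621905
  t = 10.0000: CF_t = 1035.500000, DF = 0.622302, PV = 644.393232
Price P = sum_t PV_t = 1180.980518


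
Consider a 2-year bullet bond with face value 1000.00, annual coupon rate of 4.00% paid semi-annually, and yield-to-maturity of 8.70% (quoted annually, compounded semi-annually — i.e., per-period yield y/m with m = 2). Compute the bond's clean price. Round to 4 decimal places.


Coupon per period c = face * coupon_rate / m = 20.000000
Periods per year m = 2; per-period yield y/m = 0.043500
Number of cashflows N = 4
Cashflows (t years, CF_t, discount factor 1/(1+y/m)^(m*t), PV):
  t = 0.5000: CF_t = 20.000000, DF = 0.958313, PV = 19.166267
  t = 1.0000: CF_t = 20.000000, DF = 0.918365, PV = 18.367290
  t = 1.5000: CF_t = 20.000000, DF = 0.880081, PV = 17.601620
  t = 2.0000: CF_t = 1020.000000, DF = 0.843393, PV = 860.261245
Price P = sum_t PV_t = 915.396422

Answer: Price = 915.3964


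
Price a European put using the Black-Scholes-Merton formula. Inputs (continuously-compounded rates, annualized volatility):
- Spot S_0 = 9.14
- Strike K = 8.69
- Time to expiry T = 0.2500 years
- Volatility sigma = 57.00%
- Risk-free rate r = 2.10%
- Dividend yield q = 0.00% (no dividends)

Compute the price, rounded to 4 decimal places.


Answer: Price = 0.7789

Derivation:
d1 = (ln(S/K) + (r - q + 0.5*sigma^2) * T) / (sigma * sqrt(T)) = 0.33806999
d2 = d1 - sigma * sqrt(T) = 0.05306999
exp(-rT) = 0.99476376; exp(-qT) = 1.00000000
P = K * exp(-rT) * N(-d2) - S_0 * exp(-qT) * N(-d1)
N(-d1) = 0.36765522; N(-d2) = 0.47883807
P = 8.6900 * 0.99476376 * 0.47883807 - 9.1400 * 1.00000000 * 0.36765522 = 0.7789


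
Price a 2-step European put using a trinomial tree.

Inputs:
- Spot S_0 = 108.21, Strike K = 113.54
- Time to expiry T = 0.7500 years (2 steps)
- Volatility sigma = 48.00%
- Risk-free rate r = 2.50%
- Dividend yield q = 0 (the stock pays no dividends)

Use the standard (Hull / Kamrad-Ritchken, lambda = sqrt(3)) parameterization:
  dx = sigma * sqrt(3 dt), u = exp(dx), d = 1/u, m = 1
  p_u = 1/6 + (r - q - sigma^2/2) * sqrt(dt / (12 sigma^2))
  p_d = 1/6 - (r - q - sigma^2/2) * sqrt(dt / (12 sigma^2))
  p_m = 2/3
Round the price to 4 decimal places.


Answer: Price = V(0,0) = 18.2100

Derivation:
dt = T/N = 0.375000; dx = sigma*sqrt(3*dt) = 0.509117
u = exp(dx) = 1.663821; d = 1/u = 0.601026
p_u = 0.133447, p_m = 0.666667, p_d = 0.199886
Discount per step: exp(-r*dt) = 0.990669
Stock lattice S(k, j) with j the centered position index:
  k=0: S(0,+0) = 108.2100
  k=1: S(1,-1) = 65.0370; S(1,+0) = 108.2100; S(1,+1) = 180.0421
  k=2: S(2,-2) = 39.0890; S(2,-1) = 65.0370; S(2,+0) = 108.2100; S(2,+1) = 180.0421; S(2,+2) = 299.5578
Terminal payoffs V(N, j) = max(K - S_T, 0):
  V(2,-2) = 74.451042; V(2,-1) = 48.502963; V(2,+0) = 5.330000; V(2,+1) = 0.000000; V(2,+2) = 0.000000
Backward induction: V(k, j) = exp(-r*dt) * [p_u * V(k+1, j+1) + p_m * V(k+1, j) + p_d * V(k+1, j-1)]
  V(1,-1) = exp(-r*dt) * [p_u*5.330000 + p_m*48.502963 + p_d*74.451042] = 47.481073
  V(1,+0) = exp(-r*dt) * [p_u*0.000000 + p_m*5.330000 + p_d*48.502963] = 13.124771
  V(1,+1) = exp(-r*dt) * [p_u*0.000000 + p_m*0.000000 + p_d*5.330000] = 1.055451
  V(0,+0) = exp(-r*dt) * [p_u*1.055451 + p_m*13.124771 + p_d*47.481073] = 18.209973


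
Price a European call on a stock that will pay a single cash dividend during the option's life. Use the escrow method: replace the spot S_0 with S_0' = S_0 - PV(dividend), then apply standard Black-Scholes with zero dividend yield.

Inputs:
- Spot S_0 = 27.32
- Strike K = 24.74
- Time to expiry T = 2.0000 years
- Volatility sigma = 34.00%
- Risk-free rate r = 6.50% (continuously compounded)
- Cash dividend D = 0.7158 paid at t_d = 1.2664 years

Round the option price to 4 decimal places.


PV(D) = D * exp(-r * t_d) = 0.7158 * 0.92098088 = 0.65923812
S_0' = S_0 - PV(D) = 27.3200 - 0.65923812 = 26.66076188
d1 = (ln(S_0'/K) + (r + sigma^2/2)*T) / (sigma*sqrt(T)) = 0.66628494
d2 = d1 - sigma*sqrt(T) = 0.18545232
exp(-rT) = 0.87809543
N(d1) = 0.74738550; N(d2) = 0.57356286
C = S_0' * N(d1) - K * exp(-rT) * N(d2) = 26.66076188 * 0.74738550 - 24.7400 * 0.87809543 * 0.57356286 = 7.4657

Answer: Price = 7.4657


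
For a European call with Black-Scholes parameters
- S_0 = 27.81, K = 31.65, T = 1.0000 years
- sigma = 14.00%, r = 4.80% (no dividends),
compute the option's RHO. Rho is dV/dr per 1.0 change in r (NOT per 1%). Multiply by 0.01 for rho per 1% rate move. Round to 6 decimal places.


Answer: Rho = 7.768450

Derivation:
d1 = -0.5110177167; d2 = -0.6510177167
phi(d1) = 0.3501099305; exp(-qT) = 1.0000000000; exp(-rT) = 0.9531337871
N(d2) = 0.2575175252
Rho = K*T*exp(-rT)*N(d2) = 31.6500 * 1.0000 * 0.9531337871 * 0.2575175252 = 7.768450


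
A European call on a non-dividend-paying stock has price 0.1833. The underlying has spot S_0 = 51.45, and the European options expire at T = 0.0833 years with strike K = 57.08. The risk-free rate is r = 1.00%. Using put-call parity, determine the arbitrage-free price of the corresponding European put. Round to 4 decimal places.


Put-call parity: C - P = S_0 * exp(-qT) - K * exp(-rT).
S_0 * exp(-qT) = 51.4500 * 1.00000000 = 51.45000000
K * exp(-rT) = 57.0800 * 0.99916735 = 57.03247216
P = C - S*exp(-qT) + K*exp(-rT)
P = 0.1833 - 51.45000000 + 57.03247216 = 5.7658

Answer: Put price = 5.7658


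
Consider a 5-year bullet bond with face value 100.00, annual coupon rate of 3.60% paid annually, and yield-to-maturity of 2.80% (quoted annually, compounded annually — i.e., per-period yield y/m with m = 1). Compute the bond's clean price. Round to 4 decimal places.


Coupon per period c = face * coupon_rate / m = 3.600000
Periods per year m = 1; per-period yield y/m = 0.028000
Number of cashflows N = 5
Cashflows (t years, CF_t, discount factor 1/(1+y/m)^(m*t), PV):
  t = 1.0000: CF_t = 3.600000, DF = 0.972763, PV = 3.501946
  t = 2.0000: CF_t = 3.600000, DF = 0.946267, PV = 3.406562
  t = 3.0000: CF_t = 3.600000, DF = 0.920493, PV = 3.313776
  t = 4.0000: CF_t = 3.600000, DF = 0.895422, PV = 3.223518
  t = 5.0000: CF_t = 103.600000, DF = 0.871033, PV = 90.238981
Price P = sum_t PV_t = 103.684782

Answer: Price = 103.6848


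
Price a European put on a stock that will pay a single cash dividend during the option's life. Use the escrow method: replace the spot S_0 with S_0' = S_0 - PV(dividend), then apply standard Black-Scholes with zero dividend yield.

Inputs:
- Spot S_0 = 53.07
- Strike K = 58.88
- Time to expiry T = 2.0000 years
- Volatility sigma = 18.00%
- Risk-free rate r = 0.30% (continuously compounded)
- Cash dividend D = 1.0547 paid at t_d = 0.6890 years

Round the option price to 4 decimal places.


PV(D) = D * exp(-r * t_d) = 1.0547 * 0.99793513 = 1.05252219
S_0' = S_0 - PV(D) = 53.0700 - 1.05252219 = 52.01747781
d1 = (ln(S_0'/K) + (r + sigma^2/2)*T) / (sigma*sqrt(T)) = -0.33596097
d2 = d1 - sigma*sqrt(T) = -0.59051941
exp(-rT) = 0.99401796
N(-d1) = 0.63154985; N(-d2) = 0.72257876
P = K * exp(-rT) * N(-d2) - S_0' * N(-d1) = 58.8800 * 0.99401796 * 0.72257876 - 52.01747781 * 0.63154985 = 9.4393

Answer: Price = 9.4393


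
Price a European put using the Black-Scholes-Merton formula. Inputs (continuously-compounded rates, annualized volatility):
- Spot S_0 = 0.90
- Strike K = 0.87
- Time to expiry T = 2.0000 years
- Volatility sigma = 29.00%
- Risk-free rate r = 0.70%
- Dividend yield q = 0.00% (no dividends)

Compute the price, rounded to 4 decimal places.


d1 = (ln(S/K) + (r - q + 0.5*sigma^2) * T) / (sigma * sqrt(T)) = 0.32185928
d2 = d1 - sigma * sqrt(T) = -0.08826265
exp(-rT) = 0.98609754; exp(-qT) = 1.00000000
P = K * exp(-rT) * N(-d2) - S_0 * exp(-qT) * N(-d1)
N(-d1) = 0.37377965; N(-d2) = 0.53516604
P = 0.8700 * 0.98609754 * 0.53516604 - 0.9000 * 1.00000000 * 0.37377965 = 0.1227

Answer: Price = 0.1227


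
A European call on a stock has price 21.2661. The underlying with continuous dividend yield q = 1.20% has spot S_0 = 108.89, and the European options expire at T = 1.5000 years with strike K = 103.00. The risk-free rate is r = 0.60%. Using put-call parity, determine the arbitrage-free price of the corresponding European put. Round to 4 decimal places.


Answer: Put price = 16.3957

Derivation:
Put-call parity: C - P = S_0 * exp(-qT) - K * exp(-rT).
S_0 * exp(-qT) = 108.8900 * 0.98216103 = 106.94751481
K * exp(-rT) = 103.0000 * 0.99104038 = 102.07715901
P = C - S*exp(-qT) + K*exp(-rT)
P = 21.2661 - 106.94751481 + 102.07715901 = 16.3957


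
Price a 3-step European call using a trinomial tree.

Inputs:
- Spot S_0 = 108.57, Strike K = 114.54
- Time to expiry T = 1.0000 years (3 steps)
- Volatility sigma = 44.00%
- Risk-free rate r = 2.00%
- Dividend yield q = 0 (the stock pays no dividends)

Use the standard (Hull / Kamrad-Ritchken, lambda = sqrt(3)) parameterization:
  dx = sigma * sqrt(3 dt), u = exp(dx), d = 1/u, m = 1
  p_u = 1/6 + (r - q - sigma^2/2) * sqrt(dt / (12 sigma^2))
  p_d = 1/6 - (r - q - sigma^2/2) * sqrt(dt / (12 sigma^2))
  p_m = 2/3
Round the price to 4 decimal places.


dt = T/N = 0.333333; dx = sigma*sqrt(3*dt) = 0.440000
u = exp(dx) = 1.552707; d = 1/u = 0.644036
p_u = 0.137576, p_m = 0.666667, p_d = 0.195758
Discount per step: exp(-r*dt) = 0.993356
Stock lattice S(k, j) with j the centered position index:
  k=0: S(0,+0) = 108.5700
  k=1: S(1,-1) = 69.9230; S(1,+0) = 108.5700; S(1,+1) = 168.5774
  k=2: S(2,-2) = 45.0330; S(2,-1) = 69.9230; S(2,+0) = 108.5700; S(2,+1) = 168.5774; S(2,+2) = 261.7514
  k=3: S(3,-3) = 29.0029; S(3,-2) = 45.0330; S(3,-1) = 69.9230; S(3,+0) = 108.5700; S(3,+1) = 168.5774; S(3,+2) = 261.7514; S(3,+3) = 406.4233
Terminal payoffs V(N, j) = max(S_T - K, 0):
  V(3,-3) = 0.000000; V(3,-2) = 0.000000; V(3,-1) = 0.000000; V(3,+0) = 0.000000; V(3,+1) = 54.037423; V(3,+2) = 147.211381; V(3,+3) = 291.883259
Backward induction: V(k, j) = exp(-r*dt) * [p_u * V(k+1, j+1) + p_m * V(k+1, j) + p_d * V(k+1, j-1)]
  V(2,-2) = exp(-r*dt) * [p_u*0.000000 + p_m*0.000000 + p_d*0.000000] = 0.000000
  V(2,-1) = exp(-r*dt) * [p_u*0.000000 + p_m*0.000000 + p_d*0.000000] = 0.000000
  V(2,+0) = exp(-r*dt) * [p_u*54.037423 + p_m*0.000000 + p_d*0.000000] = 7.384843
  V(2,+1) = exp(-r*dt) * [p_u*147.211381 + p_m*54.037423 + p_d*0.000000] = 55.903729
  V(2,+2) = exp(-r*dt) * [p_u*291.883259 + p_m*147.211381 + p_d*54.037423] = 147.886016
  V(1,-1) = exp(-r*dt) * [p_u*7.384843 + p_m*0.000000 + p_d*0.000000] = 1.009225
  V(1,+0) = exp(-r*dt) * [p_u*55.903729 + p_m*7.384843 + p_d*0.000000] = 12.530411
  V(1,+1) = exp(-r*dt) * [p_u*147.886016 + p_m*55.903729 + p_d*7.384843] = 58.667896
  V(0,+0) = exp(-r*dt) * [p_u*58.667896 + p_m*12.530411 + p_d*1.009225] = 16.512003

Answer: Price = V(0,0) = 16.5120


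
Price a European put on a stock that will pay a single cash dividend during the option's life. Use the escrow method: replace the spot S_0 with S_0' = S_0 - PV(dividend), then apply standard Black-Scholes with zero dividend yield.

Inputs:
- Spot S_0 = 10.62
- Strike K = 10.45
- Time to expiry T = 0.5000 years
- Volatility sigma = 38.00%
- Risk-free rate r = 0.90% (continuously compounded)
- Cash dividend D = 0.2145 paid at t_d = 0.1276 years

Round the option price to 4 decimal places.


PV(D) = D * exp(-r * t_d) = 0.2145 * 0.99885226 = 0.21425381
S_0' = S_0 - PV(D) = 10.6200 - 0.21425381 = 10.40574619
d1 = (ln(S_0'/K) + (r + sigma^2/2)*T) / (sigma*sqrt(T)) = 0.13530374
d2 = d1 - sigma*sqrt(T) = -0.13339684
exp(-rT) = 0.99551011
N(-d1) = 0.44618586; N(-d2) = 0.55306023
P = K * exp(-rT) * N(-d2) - S_0' * N(-d1) = 10.4500 * 0.99551011 * 0.55306023 - 10.40574619 * 0.44618586 = 1.1106

Answer: Price = 1.1106


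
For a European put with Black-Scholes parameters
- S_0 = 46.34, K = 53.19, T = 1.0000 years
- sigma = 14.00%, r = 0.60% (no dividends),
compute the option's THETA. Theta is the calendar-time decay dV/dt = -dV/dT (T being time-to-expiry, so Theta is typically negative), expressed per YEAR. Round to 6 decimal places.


d1 = -0.8718920696; d2 = -1.0118920696
phi(d1) = 0.2727945248; exp(-qT) = 1.0000000000; exp(-rT) = 0.9940179641
Theta = -S*exp(-qT)*phi(d1)*sigma/(2*sqrt(T)) + r*K*exp(-rT)*N(-d2) - q*S*exp(-qT)*N(-d1)
N(-d1) = 0.8083663698; N(-d2) = 0.8442051693; sqrt(T) = 1.0000000000
Term 1 = -46.3400 * 1.0000000000 * 0.2727945248 * 0.1400 / (2 * 1.0000000000) = -0.8848908795
Term 2 = 0.0060 * 53.1900 * 0.9940179641 * 0.8442051693 = 0.2678079598
Term 3 = 0 (no dividend yield, q = 0)
Theta = -0.8848908795 + (0.2678079598) + (0.0000000000) = -0.617083

Answer: Theta = -0.617083


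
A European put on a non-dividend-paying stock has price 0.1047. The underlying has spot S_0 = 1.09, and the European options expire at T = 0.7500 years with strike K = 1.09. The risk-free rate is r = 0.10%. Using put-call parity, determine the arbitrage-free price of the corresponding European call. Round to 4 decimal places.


Put-call parity: C - P = S_0 * exp(-qT) - K * exp(-rT).
S_0 * exp(-qT) = 1.0900 * 1.00000000 = 1.09000000
K * exp(-rT) = 1.0900 * 0.99925028 = 1.08918281
C = P + S*exp(-qT) - K*exp(-rT)
C = 0.1047 + 1.09000000 - 1.08918281 = 0.1055

Answer: Call price = 0.1055


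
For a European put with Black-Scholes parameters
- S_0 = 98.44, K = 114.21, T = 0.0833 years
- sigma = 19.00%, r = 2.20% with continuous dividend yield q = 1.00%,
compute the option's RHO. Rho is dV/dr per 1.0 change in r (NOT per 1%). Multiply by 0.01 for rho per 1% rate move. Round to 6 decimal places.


Answer: Rho = -9.465171

Derivation:
d1 = -2.6640344382; d2 = -2.7188717430
phi(d1) = 0.0114762192; exp(-qT) = 0.9991673468; exp(-rT) = 0.9981690782
N(-d2) = 0.9967247499
Rho = -K*T*exp(-rT)*N(-d2) = -114.2100 * 0.0833 * 0.9981690782 * 0.9967247499 = -9.465171


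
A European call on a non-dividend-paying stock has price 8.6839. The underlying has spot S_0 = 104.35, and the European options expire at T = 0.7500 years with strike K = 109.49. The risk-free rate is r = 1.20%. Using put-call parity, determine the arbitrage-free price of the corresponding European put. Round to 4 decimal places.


Answer: Put price = 12.8429

Derivation:
Put-call parity: C - P = S_0 * exp(-qT) - K * exp(-rT).
S_0 * exp(-qT) = 104.3500 * 1.00000000 = 104.35000000
K * exp(-rT) = 109.4900 * 0.99104038 = 108.50901107
P = C - S*exp(-qT) + K*exp(-rT)
P = 8.6839 - 104.35000000 + 108.50901107 = 12.8429


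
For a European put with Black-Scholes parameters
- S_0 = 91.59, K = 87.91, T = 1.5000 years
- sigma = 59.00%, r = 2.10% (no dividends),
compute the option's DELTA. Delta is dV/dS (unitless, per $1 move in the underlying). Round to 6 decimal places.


d1 = 0.4616437508; d2 = -0.2609557233
phi(d1) = 0.3586185431; exp(-qT) = 1.0000000000; exp(-rT) = 0.9689909565
N(-d1) = 0.3221684073
Delta = -exp(-qT) * N(-d1) = -1.0000000000 * 0.3221684073 = -0.322168

Answer: Delta = -0.322168


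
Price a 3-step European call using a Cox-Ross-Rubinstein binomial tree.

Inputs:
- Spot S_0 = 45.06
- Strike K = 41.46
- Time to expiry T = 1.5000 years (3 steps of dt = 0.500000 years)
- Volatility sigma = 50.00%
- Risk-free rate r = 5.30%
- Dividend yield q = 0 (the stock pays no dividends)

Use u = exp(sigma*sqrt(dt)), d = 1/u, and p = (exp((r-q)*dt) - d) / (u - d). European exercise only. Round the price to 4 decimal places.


Answer: Price = V(0,0) = 14.4531

Derivation:
dt = T/N = 0.500000
u = exp(sigma*sqrt(dt)) = 1.424119; d = 1/u = 0.702189
p = (exp((r-q)*dt) - d) / (u - d) = 0.449719
Discount per step: exp(-r*dt) = 0.973848
Stock lattice S(k, i) with i counting down-moves:
  k=0: S(0,0) = 45.0600
  k=1: S(1,0) = 64.1708; S(1,1) = 31.6406
  k=2: S(2,0) = 91.3869; S(2,1) = 45.0600; S(2,2) = 22.2177
  k=3: S(3,0) = 130.1458; S(3,1) = 64.1708; S(3,2) = 31.6406; S(3,3) = 15.6010
Terminal payoffs V(N, i) = max(S_T - K, 0):
  V(3,0) = 88.685767; V(3,1) = 22.710803; V(3,2) = 0.000000; V(3,3) = 0.000000
Backward induction: V(k, i) = exp(-r*dt) * [p * V(k+1, i) + (1-p) * V(k+1, i+1)].
  V(2,0) = exp(-r*dt) * [p*88.685767 + (1-p)*22.710803] = 51.011121
  V(2,1) = exp(-r*dt) * [p*22.710803 + (1-p)*0.000000] = 9.946373
  V(2,2) = exp(-r*dt) * [p*0.000000 + (1-p)*0.000000] = 0.000000
  V(1,0) = exp(-r*dt) * [p*51.011121 + (1-p)*9.946373] = 27.670883
  V(1,1) = exp(-r*dt) * [p*9.946373 + (1-p)*0.000000] = 4.356092
  V(0,0) = exp(-r*dt) * [p*27.670883 + (1-p)*4.356092] = 14.453066
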